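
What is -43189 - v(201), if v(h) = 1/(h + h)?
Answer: -17361979/402 ≈ -43189.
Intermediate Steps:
v(h) = 1/(2*h)
-43189 - v(201) = -43189 - 1/(2*201) = -43189 - 1*1/402 = -43189 - 1/402 = -17361979/402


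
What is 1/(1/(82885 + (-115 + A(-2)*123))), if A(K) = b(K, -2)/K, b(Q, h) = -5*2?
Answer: 83385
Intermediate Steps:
b(Q, h) = -10
A(K) = -10/K
1/(1/(82885 + (-115 + A(-2)*123))) = 1/(1/(82885 + (-115 - 10/(-2)*123))) = 1/(1/(82885 + (-115 - 10*(-1/2)*123))) = 1/(1/(82885 + (-115 + 5*123))) = 1/(1/(82885 + (-115 + 615))) = 1/(1/(82885 + 500)) = 1/(1/83385) = 83385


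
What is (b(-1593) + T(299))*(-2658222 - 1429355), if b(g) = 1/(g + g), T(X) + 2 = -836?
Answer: 10913295117413/3186 ≈ 3.4254e+9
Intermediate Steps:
T(X) = -838 (T(X) = -2 - 836 = -838)
b(g) = 1/(2*g)
(b(-1593) + T(299))*(-2658222 - 1429355) = ((½)/(-1593) - 838)*(-2658222 - 1429355) = ((½)*(-1/1593) - 838)*(-4087577) = (-1/3186 - 838)*(-4087577) = -2669869/3186*(-4087577) = 10913295117413/3186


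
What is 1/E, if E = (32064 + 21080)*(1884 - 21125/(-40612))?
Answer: 781/78217883926 ≈ 9.9849e-9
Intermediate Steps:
E = 78217883926/781 (E = 53144*(1884 - 21125*(-1/40612)) = 53144*(1884 + 1625/3124) = 53144*(5887241/3124) = 78217883926/781 ≈ 1.0015e+8)
1/E = 1/(78217883926/781) = 781/78217883926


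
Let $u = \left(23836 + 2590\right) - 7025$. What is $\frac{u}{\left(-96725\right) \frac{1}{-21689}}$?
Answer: $\frac{420788289}{96725} \approx 4350.4$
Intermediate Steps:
$u = 19401$ ($u = 26426 - 7025 = 19401$)
$\frac{u}{\left(-96725\right) \frac{1}{-21689}} = \frac{19401}{\left(-96725\right) \frac{1}{-21689}} = \frac{19401}{\left(-96725\right) \left(- \frac{1}{21689}\right)} = \frac{19401}{\frac{96725}{21689}} = 19401 \cdot \frac{21689}{96725} = \frac{420788289}{96725}$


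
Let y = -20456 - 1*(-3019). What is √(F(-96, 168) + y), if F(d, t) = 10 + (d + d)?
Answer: I*√17619 ≈ 132.74*I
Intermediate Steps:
F(d, t) = 10 + 2*d
y = -17437 (y = -20456 + 3019 = -17437)
√(F(-96, 168) + y) = √((10 + 2*(-96)) - 17437) = √((10 - 192) - 17437) = √(-182 - 17437) = √(-17619) = I*√17619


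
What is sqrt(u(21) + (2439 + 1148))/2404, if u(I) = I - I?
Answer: sqrt(3587)/2404 ≈ 0.024913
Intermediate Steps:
u(I) = 0
sqrt(u(21) + (2439 + 1148))/2404 = sqrt(0 + (2439 + 1148))/2404 = sqrt(0 + 3587)*(1/2404) = sqrt(3587)*(1/2404) = sqrt(3587)/2404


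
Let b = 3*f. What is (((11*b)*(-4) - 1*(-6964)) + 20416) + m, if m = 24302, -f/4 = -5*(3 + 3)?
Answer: 35842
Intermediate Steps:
f = 120 (f = -(-20)*(3 + 3) = -(-20)*6 = -4*(-30) = 120)
b = 360 (b = 3*120 = 360)
(((11*b)*(-4) - 1*(-6964)) + 20416) + m = (((11*360)*(-4) - 1*(-6964)) + 20416) + 24302 = ((3960*(-4) + 6964) + 20416) + 24302 = ((-15840 + 6964) + 20416) + 24302 = (-8876 + 20416) + 24302 = 11540 + 24302 = 35842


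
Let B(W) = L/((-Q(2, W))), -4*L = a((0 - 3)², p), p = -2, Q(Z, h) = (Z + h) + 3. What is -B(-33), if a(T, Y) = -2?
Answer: -1/56 ≈ -0.017857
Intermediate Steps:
Q(Z, h) = 3 + Z + h
L = ½ (L = -¼*(-2) = ½ ≈ 0.50000)
B(W) = 1/(2*(-5 - W)) (B(W) = 1/(2*((-(3 + 2 + W)))) = 1/(2*((-(5 + W)))) = 1/(2*(-5 - W)))
-B(-33) = -(-1)/(10 + 2*(-33)) = -(-1)/(10 - 66) = -(-1)/(-56) = -(-1)*(-1)/56 = -1*1/56 = -1/56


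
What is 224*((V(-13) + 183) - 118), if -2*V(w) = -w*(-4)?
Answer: 20384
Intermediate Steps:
V(w) = -2*w (V(w) = -(-w)*(-4)/2 = -2*w)
224*((V(-13) + 183) - 118) = 224*((-2*(-13) + 183) - 118) = 224*((26 + 183) - 118) = 224*(209 - 118) = 224*91 = 20384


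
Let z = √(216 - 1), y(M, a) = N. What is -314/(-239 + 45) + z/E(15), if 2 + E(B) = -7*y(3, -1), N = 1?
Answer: 157/97 - √215/9 ≈ -0.010652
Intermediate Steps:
y(M, a) = 1
E(B) = -9 (E(B) = -2 - 7*1 = -2 - 7 = -9)
z = √215 ≈ 14.663
-314/(-239 + 45) + z/E(15) = -314/(-239 + 45) + √215/(-9) = -314/(-194) + √215*(-⅑) = -314*(-1/194) - √215/9 = 157/97 - √215/9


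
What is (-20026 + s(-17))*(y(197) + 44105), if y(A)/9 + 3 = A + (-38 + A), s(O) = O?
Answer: -947673126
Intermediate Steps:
y(A) = -369 + 18*A (y(A) = -27 + 9*(A + (-38 + A)) = -27 + 9*(-38 + 2*A) = -27 + (-342 + 18*A) = -369 + 18*A)
(-20026 + s(-17))*(y(197) + 44105) = (-20026 - 17)*((-369 + 18*197) + 44105) = -20043*((-369 + 3546) + 44105) = -20043*(3177 + 44105) = -20043*47282 = -947673126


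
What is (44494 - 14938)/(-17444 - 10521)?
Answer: -29556/27965 ≈ -1.0569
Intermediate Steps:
(44494 - 14938)/(-17444 - 10521) = 29556/(-27965) = 29556*(-1/27965) = -29556/27965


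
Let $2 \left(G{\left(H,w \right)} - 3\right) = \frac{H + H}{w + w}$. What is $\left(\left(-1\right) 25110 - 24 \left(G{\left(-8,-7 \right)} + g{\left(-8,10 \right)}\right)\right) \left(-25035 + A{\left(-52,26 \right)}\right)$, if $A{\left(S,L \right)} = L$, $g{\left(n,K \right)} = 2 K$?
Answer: $\frac{4494867570}{7} \approx 6.4212 \cdot 10^{8}$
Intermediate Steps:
$G{\left(H,w \right)} = 3 + \frac{H}{2 w}$ ($G{\left(H,w \right)} = 3 + \frac{\left(H + H\right) \frac{1}{w + w}}{2} = 3 + \frac{2 H \frac{1}{2 w}}{2} = 3 + \frac{H \frac{1}{w}}{2} = 3 + \frac{H}{2 w}$)
$\left(\left(-1\right) 25110 - 24 \left(G{\left(-8,-7 \right)} + g{\left(-8,10 \right)}\right)\right) \left(-25035 + A{\left(-52,26 \right)}\right) = \left(\left(-1\right) 25110 - 24 \left(\left(3 + \frac{1}{2} \left(-8\right) \frac{1}{-7}\right) + 2 \cdot 10\right)\right) \left(-25035 + 26\right) = \left(-25110 - 24 \left(\left(3 + \frac{1}{2} \left(-8\right) \left(- \frac{1}{7}\right)\right) + 20\right)\right) \left(-25009\right) = \left(-25110 - 24 \left(\left(3 + \frac{4}{7}\right) + 20\right)\right) \left(-25009\right) = \left(-25110 - 24 \left(\frac{25}{7} + 20\right)\right) \left(-25009\right) = \left(-25110 - \frac{3960}{7}\right) \left(-25009\right) = \left(- \frac{179730}{7}\right) \left(-25009\right) = \frac{4494867570}{7}$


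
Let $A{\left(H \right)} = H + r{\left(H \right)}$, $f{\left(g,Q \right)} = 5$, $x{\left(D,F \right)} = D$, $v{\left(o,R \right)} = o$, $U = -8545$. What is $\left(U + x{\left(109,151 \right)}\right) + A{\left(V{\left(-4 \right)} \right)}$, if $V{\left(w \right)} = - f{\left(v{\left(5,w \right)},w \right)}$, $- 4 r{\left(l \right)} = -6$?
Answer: $- \frac{16879}{2} \approx -8439.5$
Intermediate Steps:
$r{\left(l \right)} = \frac{3}{2}$ ($r{\left(l \right)} = \left(- \frac{1}{4}\right) \left(-6\right) = \frac{3}{2}$)
$V{\left(w \right)} = -5$ ($V{\left(w \right)} = \left(-1\right) 5 = -5$)
$A{\left(H \right)} = \frac{3}{2} + H$ ($A{\left(H \right)} = H + \frac{3}{2} = \frac{3}{2} + H$)
$\left(U + x{\left(109,151 \right)}\right) + A{\left(V{\left(-4 \right)} \right)} = \left(-8545 + 109\right) + \left(\frac{3}{2} - 5\right) = -8436 - \frac{7}{2} = - \frac{16879}{2}$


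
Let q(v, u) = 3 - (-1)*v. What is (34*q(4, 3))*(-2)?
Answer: -476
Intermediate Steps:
q(v, u) = 3 + v
(34*q(4, 3))*(-2) = (34*(3 + 4))*(-2) = (34*7)*(-2) = 238*(-2) = -476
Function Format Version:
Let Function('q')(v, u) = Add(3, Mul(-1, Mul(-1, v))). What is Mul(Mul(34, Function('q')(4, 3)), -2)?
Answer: -476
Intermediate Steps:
Function('q')(v, u) = Add(3, v)
Mul(Mul(34, Function('q')(4, 3)), -2) = Mul(Mul(34, Add(3, 4)), -2) = Mul(Mul(34, 7), -2) = Mul(238, -2) = -476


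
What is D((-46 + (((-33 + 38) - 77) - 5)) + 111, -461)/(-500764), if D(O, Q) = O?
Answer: 3/125191 ≈ 2.3963e-5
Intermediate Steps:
D((-46 + (((-33 + 38) - 77) - 5)) + 111, -461)/(-500764) = ((-46 + (((-33 + 38) - 77) - 5)) + 111)/(-500764) = ((-46 + ((5 - 77) - 5)) + 111)*(-1/500764) = ((-46 + (-72 - 5)) + 111)*(-1/500764) = ((-46 - 77) + 111)*(-1/500764) = (-123 + 111)*(-1/500764) = -12*(-1/500764) = 3/125191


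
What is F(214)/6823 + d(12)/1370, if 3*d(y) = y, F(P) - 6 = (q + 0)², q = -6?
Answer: 42416/4673755 ≈ 0.0090754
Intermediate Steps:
F(P) = 42 (F(P) = 6 + (-6 + 0)² = 6 + (-6)² = 6 + 36 = 42)
d(y) = y/3
F(214)/6823 + d(12)/1370 = 42/6823 + ((⅓)*12)/1370 = 42*(1/6823) + 4*(1/1370) = 42/6823 + 2/685 = 42416/4673755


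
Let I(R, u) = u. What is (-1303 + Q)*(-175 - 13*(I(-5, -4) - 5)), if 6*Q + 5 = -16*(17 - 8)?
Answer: 231043/3 ≈ 77014.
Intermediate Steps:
Q = -149/6 (Q = -5/6 + (-16*(17 - 8))/6 = -5/6 + (-16*9)/6 = -5/6 + (1/6)*(-144) = -5/6 - 24 = -149/6 ≈ -24.833)
(-1303 + Q)*(-175 - 13*(I(-5, -4) - 5)) = (-1303 - 149/6)*(-175 - 13*(-4 - 5)) = -7967*(-175 - 13*(-9))/6 = -7967*(-175 + 117)/6 = -7967/6*(-58) = 231043/3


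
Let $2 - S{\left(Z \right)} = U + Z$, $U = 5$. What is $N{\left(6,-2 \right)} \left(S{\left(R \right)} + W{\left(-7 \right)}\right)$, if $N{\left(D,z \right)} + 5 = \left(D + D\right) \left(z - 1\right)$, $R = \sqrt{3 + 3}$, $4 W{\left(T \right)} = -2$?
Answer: $\frac{287}{2} + 41 \sqrt{6} \approx 243.93$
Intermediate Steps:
$W{\left(T \right)} = - \frac{1}{2}$ ($W{\left(T \right)} = \frac{1}{4} \left(-2\right) = - \frac{1}{2}$)
$R = \sqrt{6} \approx 2.4495$
$N{\left(D,z \right)} = -5 + 2 D \left(-1 + z\right)$ ($N{\left(D,z \right)} = -5 + \left(D + D\right) \left(z - 1\right) = -5 + 2 D \left(-1 + z\right)$)
$S{\left(Z \right)} = -3 - Z$ ($S{\left(Z \right)} = 2 - \left(5 + Z\right) = -3 - Z$)
$N{\left(6,-2 \right)} \left(S{\left(R \right)} + W{\left(-7 \right)}\right) = \left(-5 - 12 + 2 \cdot 6 \left(-2\right)\right) \left(\left(-3 - \sqrt{6}\right) - \frac{1}{2}\right) = \left(-5 - 12 - 24\right) \left(- \frac{7}{2} - \sqrt{6}\right) = - 41 \left(- \frac{7}{2} - \sqrt{6}\right) = \frac{287}{2} + 41 \sqrt{6}$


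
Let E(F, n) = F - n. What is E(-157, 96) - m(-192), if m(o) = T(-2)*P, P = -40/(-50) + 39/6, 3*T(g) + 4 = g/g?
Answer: -2457/10 ≈ -245.70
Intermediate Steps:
T(g) = -1 (T(g) = -4/3 + (g/g)/3 = -4/3 + (1/3)*1 = -4/3 + 1/3 = -1)
P = 73/10 (P = -40*(-1/50) + 39*(1/6) = 4/5 + 13/2 = 73/10 ≈ 7.3000)
m(o) = -73/10 (m(o) = -1*73/10 = -73/10)
E(-157, 96) - m(-192) = (-157 - 1*96) - 1*(-73/10) = (-157 - 96) + 73/10 = -253 + 73/10 = -2457/10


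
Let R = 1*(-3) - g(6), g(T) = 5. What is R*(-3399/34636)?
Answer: 6798/8659 ≈ 0.78508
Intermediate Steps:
R = -8 (R = 1*(-3) - 1*5 = -3 - 5 = -8)
R*(-3399/34636) = -(-27192)/34636 = -8*(-3399/34636) = 6798/8659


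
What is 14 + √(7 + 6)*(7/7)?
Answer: 14 + √13 ≈ 17.606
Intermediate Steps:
14 + √(7 + 6)*(7/7) = 14 + √13*(7*(⅐)) = 14 + √13*1 = 14 + √13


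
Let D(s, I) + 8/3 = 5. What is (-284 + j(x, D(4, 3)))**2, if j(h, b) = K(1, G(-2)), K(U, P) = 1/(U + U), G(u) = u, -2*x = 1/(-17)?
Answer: 321489/4 ≈ 80372.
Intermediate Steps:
D(s, I) = 7/3 (D(s, I) = -8/3 + 5 = 7/3)
x = 1/34 (x = -1/2/(-17) = -1/2*(-1/17) = 1/34 ≈ 0.029412)
K(U, P) = 1/(2*U)
j(h, b) = 1/2 (j(h, b) = (1/2)/1 = (1/2)*1 = 1/2)
(-284 + j(x, D(4, 3)))**2 = (-284 + 1/2)**2 = (-567/2)**2 = 321489/4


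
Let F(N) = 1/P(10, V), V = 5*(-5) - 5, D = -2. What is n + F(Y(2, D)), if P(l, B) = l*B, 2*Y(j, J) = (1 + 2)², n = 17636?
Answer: 5290799/300 ≈ 17636.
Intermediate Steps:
Y(j, J) = 9/2 (Y(j, J) = (1 + 2)²/2 = (½)*3² = (½)*9 = 9/2)
V = -30 (V = -25 - 5 = -30)
P(l, B) = B*l
F(N) = -1/300 (F(N) = 1/(-30*10) = 1/(-300) = -1/300)
n + F(Y(2, D)) = 17636 - 1/300 = 5290799/300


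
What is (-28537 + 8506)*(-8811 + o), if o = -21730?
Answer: 611766771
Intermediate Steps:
(-28537 + 8506)*(-8811 + o) = (-28537 + 8506)*(-8811 - 21730) = -20031*(-30541) = 611766771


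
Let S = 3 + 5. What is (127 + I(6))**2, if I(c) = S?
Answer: 18225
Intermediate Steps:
S = 8
I(c) = 8
(127 + I(6))**2 = (127 + 8)**2 = 135**2 = 18225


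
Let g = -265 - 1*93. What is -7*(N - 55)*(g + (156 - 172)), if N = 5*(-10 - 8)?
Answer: -379610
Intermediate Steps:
g = -358 (g = -265 - 93 = -358)
N = -90 (N = 5*(-18) = -90)
-7*(N - 55)*(g + (156 - 172)) = -7*(-90 - 55)*(-358 + (156 - 172)) = -(-1015)*(-358 - 16) = -(-1015)*(-374) = -7*54230 = -379610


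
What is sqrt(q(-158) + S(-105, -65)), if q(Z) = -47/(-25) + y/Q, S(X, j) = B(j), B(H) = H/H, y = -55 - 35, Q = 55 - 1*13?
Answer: sqrt(903)/35 ≈ 0.85857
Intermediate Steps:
Q = 42 (Q = 55 - 13 = 42)
y = -90
B(H) = 1
S(X, j) = 1
q(Z) = -46/175 (q(Z) = -47/(-25) - 90/42 = -47*(-1/25) - 90*1/42 = 47/25 - 15/7 = -46/175)
sqrt(q(-158) + S(-105, -65)) = sqrt(-46/175 + 1) = sqrt(129/175) = sqrt(903)/35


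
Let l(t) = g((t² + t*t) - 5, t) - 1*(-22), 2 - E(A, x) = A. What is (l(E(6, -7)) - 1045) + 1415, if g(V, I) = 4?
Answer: 396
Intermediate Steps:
E(A, x) = 2 - A
l(t) = 26 (l(t) = 4 - 1*(-22) = 4 + 22 = 26)
(l(E(6, -7)) - 1045) + 1415 = (26 - 1045) + 1415 = -1019 + 1415 = 396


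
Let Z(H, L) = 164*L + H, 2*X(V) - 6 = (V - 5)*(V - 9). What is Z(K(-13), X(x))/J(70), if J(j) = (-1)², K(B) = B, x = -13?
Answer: 32951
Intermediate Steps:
X(V) = 3 + (-9 + V)*(-5 + V)/2 (X(V) = 3 + ((V - 5)*(V - 9))/2 = 3 + ((-5 + V)*(-9 + V))/2 = 3 + ((-9 + V)*(-5 + V))/2 = 3 + (-9 + V)*(-5 + V)/2)
J(j) = 1
Z(H, L) = H + 164*L
Z(K(-13), X(x))/J(70) = (-13 + 164*(51/2 + (½)*(-13)² - 7*(-13)))/1 = (-13 + 164*(51/2 + (½)*169 + 91))*1 = (-13 + 164*(51/2 + 169/2 + 91))*1 = (-13 + 164*201)*1 = (-13 + 32964)*1 = 32951*1 = 32951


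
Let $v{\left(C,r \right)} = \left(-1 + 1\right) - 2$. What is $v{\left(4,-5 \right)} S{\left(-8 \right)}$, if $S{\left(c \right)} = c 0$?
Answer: $0$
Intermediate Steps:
$v{\left(C,r \right)} = -2$ ($v{\left(C,r \right)} = 0 - 2 = -2$)
$S{\left(c \right)} = 0$
$v{\left(4,-5 \right)} S{\left(-8 \right)} = \left(-2\right) 0 = 0$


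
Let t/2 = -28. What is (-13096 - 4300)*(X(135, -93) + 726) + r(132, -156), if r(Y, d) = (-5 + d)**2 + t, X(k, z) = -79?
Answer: -11229347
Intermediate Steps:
t = -56 (t = 2*(-28) = -56)
r(Y, d) = -56 + (-5 + d)**2 (r(Y, d) = (-5 + d)**2 - 56 = -56 + (-5 + d)**2)
(-13096 - 4300)*(X(135, -93) + 726) + r(132, -156) = (-13096 - 4300)*(-79 + 726) + (-56 + (-5 - 156)**2) = -17396*647 + (-56 + (-161)**2) = -11255212 + (-56 + 25921) = -11255212 + 25865 = -11229347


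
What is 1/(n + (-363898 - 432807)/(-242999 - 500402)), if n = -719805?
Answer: -743401/535102960100 ≈ -1.3893e-6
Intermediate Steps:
1/(n + (-363898 - 432807)/(-242999 - 500402)) = 1/(-719805 + (-363898 - 432807)/(-242999 - 500402)) = 1/(-719805 - 796705/(-743401)) = 1/(-719805 - 796705*(-1/743401)) = 1/(-719805 + 796705/743401) = 1/(-535102960100/743401) = -743401/535102960100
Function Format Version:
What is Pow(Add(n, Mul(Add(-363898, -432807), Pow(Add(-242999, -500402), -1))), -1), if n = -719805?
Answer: Rational(-743401, 535102960100) ≈ -1.3893e-6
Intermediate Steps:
Pow(Add(n, Mul(Add(-363898, -432807), Pow(Add(-242999, -500402), -1))), -1) = Pow(Add(-719805, Mul(Add(-363898, -432807), Pow(Add(-242999, -500402), -1))), -1) = Pow(Add(-719805, Mul(-796705, Pow(-743401, -1))), -1) = Pow(Add(-719805, Mul(-796705, Rational(-1, 743401))), -1) = Pow(Add(-719805, Rational(796705, 743401)), -1) = Pow(Rational(-535102960100, 743401), -1) = Rational(-743401, 535102960100)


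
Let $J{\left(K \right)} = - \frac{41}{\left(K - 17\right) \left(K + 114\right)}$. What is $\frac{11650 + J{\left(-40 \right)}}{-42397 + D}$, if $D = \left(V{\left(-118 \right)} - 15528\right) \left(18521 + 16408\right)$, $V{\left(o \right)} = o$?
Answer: $- \frac{49139741}{2305312177758} \approx -2.1316 \cdot 10^{-5}$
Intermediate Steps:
$J{\left(K \right)} = - \frac{41}{\left(-17 + K\right) \left(114 + K\right)}$
$D = -546499134$ ($D = \left(-118 - 15528\right) \left(18521 + 16408\right) = \left(-118 - 15528\right) 34929 = \left(-15646\right) 34929 = -546499134$)
$\frac{11650 + J{\left(-40 \right)}}{-42397 + D} = \frac{11650 - \frac{41}{-1938 + \left(-40\right)^{2} + 97 \left(-40\right)}}{-42397 - 546499134} = \frac{11650 - \frac{41}{-1938 + 1600 - 3880}}{-546541531} = \left(11650 - \frac{41}{-4218}\right) \left(- \frac{1}{546541531}\right) = \left(11650 - - \frac{41}{4218}\right) \left(- \frac{1}{546541531}\right) = \left(11650 + \frac{41}{4218}\right) \left(- \frac{1}{546541531}\right) = \frac{49139741}{4218} \left(- \frac{1}{546541531}\right) = - \frac{49139741}{2305312177758}$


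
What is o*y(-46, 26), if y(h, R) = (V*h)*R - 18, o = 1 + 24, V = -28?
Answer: 836750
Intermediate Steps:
o = 25
y(h, R) = -18 - 28*R*h (y(h, R) = (-28*h)*R - 18 = -28*R*h - 18 = -18 - 28*R*h)
o*y(-46, 26) = 25*(-18 - 28*26*(-46)) = 25*(-18 + 33488) = 25*33470 = 836750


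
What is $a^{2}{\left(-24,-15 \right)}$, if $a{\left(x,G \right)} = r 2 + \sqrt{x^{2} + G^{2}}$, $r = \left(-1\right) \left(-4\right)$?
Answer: $865 + 48 \sqrt{89} \approx 1317.8$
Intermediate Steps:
$r = 4$
$a{\left(x,G \right)} = 8 + \sqrt{G^{2} + x^{2}}$ ($a{\left(x,G \right)} = 4 \cdot 2 + \sqrt{x^{2} + G^{2}} = 8 + \sqrt{G^{2} + x^{2}}$)
$a^{2}{\left(-24,-15 \right)} = \left(8 + \sqrt{\left(-15\right)^{2} + \left(-24\right)^{2}}\right)^{2} = \left(8 + \sqrt{225 + 576}\right)^{2} = \left(8 + \sqrt{801}\right)^{2} = \left(8 + 3 \sqrt{89}\right)^{2}$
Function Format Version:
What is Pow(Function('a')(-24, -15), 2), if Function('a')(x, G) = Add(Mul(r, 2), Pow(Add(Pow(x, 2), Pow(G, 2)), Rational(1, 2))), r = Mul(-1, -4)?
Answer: Add(865, Mul(48, Pow(89, Rational(1, 2)))) ≈ 1317.8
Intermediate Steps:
r = 4
Function('a')(x, G) = Add(8, Pow(Add(Pow(G, 2), Pow(x, 2)), Rational(1, 2))) (Function('a')(x, G) = Add(Mul(4, 2), Pow(Add(Pow(x, 2), Pow(G, 2)), Rational(1, 2))) = Add(8, Pow(Add(Pow(G, 2), Pow(x, 2)), Rational(1, 2))))
Pow(Function('a')(-24, -15), 2) = Pow(Add(8, Pow(Add(Pow(-15, 2), Pow(-24, 2)), Rational(1, 2))), 2) = Pow(Add(8, Pow(Add(225, 576), Rational(1, 2))), 2) = Pow(Add(8, Pow(801, Rational(1, 2))), 2) = Pow(Add(8, Mul(3, Pow(89, Rational(1, 2)))), 2)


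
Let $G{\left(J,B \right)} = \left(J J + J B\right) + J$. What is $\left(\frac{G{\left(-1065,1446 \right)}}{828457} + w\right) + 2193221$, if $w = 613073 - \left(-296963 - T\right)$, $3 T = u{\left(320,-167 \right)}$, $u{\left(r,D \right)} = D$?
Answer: $\frac{7712605380538}{2485371} \approx 3.1032 \cdot 10^{6}$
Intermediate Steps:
$G{\left(J,B \right)} = J + J^{2} + B J$ ($G{\left(J,B \right)} = \left(J^{2} + B J\right) + J = J + J^{2} + B J$)
$T = - \frac{167}{3}$ ($T = \frac{1}{3} \left(-167\right) = - \frac{167}{3} \approx -55.667$)
$w = \frac{2729941}{3}$ ($w = 613073 - \left(-296963 - - \frac{167}{3}\right) = 613073 - \left(-296963 + \frac{167}{3}\right) = 613073 - - \frac{890722}{3} = 613073 + \frac{890722}{3} = \frac{2729941}{3} \approx 9.0998 \cdot 10^{5}$)
$\left(\frac{G{\left(-1065,1446 \right)}}{828457} + w\right) + 2193221 = \left(\frac{\left(-1065\right) \left(1 + 1446 - 1065\right)}{828457} + \frac{2729941}{3}\right) + 2193221 = \left(\left(-1065\right) 382 \cdot \frac{1}{828457} + \frac{2729941}{3}\right) + 2193221 = \left(\left(-406830\right) \frac{1}{828457} + \frac{2729941}{3}\right) + 2193221 = \left(- \frac{406830}{828457} + \frac{2729941}{3}\right) + 2193221 = \frac{2261637510547}{2485371} + 2193221 = \frac{7712605380538}{2485371}$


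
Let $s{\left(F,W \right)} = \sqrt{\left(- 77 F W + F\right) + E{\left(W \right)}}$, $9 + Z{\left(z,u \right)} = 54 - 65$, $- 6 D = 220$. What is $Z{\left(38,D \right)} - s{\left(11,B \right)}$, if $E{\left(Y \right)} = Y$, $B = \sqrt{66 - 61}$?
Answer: $-20 - \sqrt{11 - 846 \sqrt{5}} \approx -20.0 - 43.367 i$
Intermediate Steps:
$B = \sqrt{5} \approx 2.2361$
$D = - \frac{110}{3}$ ($D = \left(- \frac{1}{6}\right) 220 = - \frac{110}{3} \approx -36.667$)
$Z{\left(z,u \right)} = -20$ ($Z{\left(z,u \right)} = -9 + \left(54 - 65\right) = -9 - 11 = -20$)
$s{\left(F,W \right)} = \sqrt{F + W - 77 F W}$ ($s{\left(F,W \right)} = \sqrt{\left(- 77 F W + F\right) + W} = \sqrt{\left(F - 77 F W\right) + W} = \sqrt{F + W - 77 F W}$)
$Z{\left(38,D \right)} - s{\left(11,B \right)} = -20 - \sqrt{11 + \sqrt{5} - 847 \sqrt{5}} = -20 - \sqrt{11 - 846 \sqrt{5}}$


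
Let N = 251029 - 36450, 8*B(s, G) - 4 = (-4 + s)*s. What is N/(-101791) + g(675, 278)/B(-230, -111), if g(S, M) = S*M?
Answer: 8828696819/342424924 ≈ 25.783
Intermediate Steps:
B(s, G) = ½ + s*(-4 + s)/8 (B(s, G) = ½ + ((-4 + s)*s)/8 = ½ + (s*(-4 + s))/8 = ½ + s*(-4 + s)/8)
g(S, M) = M*S
N = 214579
N/(-101791) + g(675, 278)/B(-230, -111) = 214579/(-101791) + (278*675)/(½ - ½*(-230) + (⅛)*(-230)²) = 214579*(-1/101791) + 187650/(½ + 115 + (⅛)*52900) = -214579/101791 + 187650/(½ + 115 + 13225/2) = -214579/101791 + 187650/6728 = -214579/101791 + 187650*(1/6728) = -214579/101791 + 93825/3364 = 8828696819/342424924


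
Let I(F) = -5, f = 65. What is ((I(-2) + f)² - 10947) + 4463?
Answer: -2884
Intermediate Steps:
((I(-2) + f)² - 10947) + 4463 = ((-5 + 65)² - 10947) + 4463 = (60² - 10947) + 4463 = (3600 - 10947) + 4463 = -7347 + 4463 = -2884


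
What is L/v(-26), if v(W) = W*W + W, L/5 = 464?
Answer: 232/65 ≈ 3.5692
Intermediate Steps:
L = 2320 (L = 5*464 = 2320)
v(W) = W + W² (v(W) = W² + W = W + W²)
L/v(-26) = 2320/((-26*(1 - 26))) = 2320/((-26*(-25))) = 2320/650 = 2320*(1/650) = 232/65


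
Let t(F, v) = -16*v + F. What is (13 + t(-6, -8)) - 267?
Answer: -132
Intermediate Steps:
t(F, v) = F - 16*v
(13 + t(-6, -8)) - 267 = (13 + (-6 - 16*(-8))) - 267 = (13 + (-6 + 128)) - 267 = (13 + 122) - 267 = 135 - 267 = -132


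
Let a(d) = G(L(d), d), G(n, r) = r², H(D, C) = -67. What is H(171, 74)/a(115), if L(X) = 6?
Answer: -67/13225 ≈ -0.0050662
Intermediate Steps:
a(d) = d²
H(171, 74)/a(115) = -67/(115²) = -67/13225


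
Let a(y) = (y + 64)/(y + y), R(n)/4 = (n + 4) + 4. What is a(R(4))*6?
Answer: 7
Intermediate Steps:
R(n) = 32 + 4*n (R(n) = 4*((n + 4) + 4) = 4*((4 + n) + 4) = 4*(8 + n) = 32 + 4*n)
a(y) = (64 + y)/(2*y) (a(y) = (64 + y)/((2*y)) = (64 + y)*(1/(2*y)) = (64 + y)/(2*y))
a(R(4))*6 = ((64 + (32 + 4*4))/(2*(32 + 4*4)))*6 = ((64 + (32 + 16))/(2*(32 + 16)))*6 = ((½)*(64 + 48)/48)*6 = ((½)*(1/48)*112)*6 = (7/6)*6 = 7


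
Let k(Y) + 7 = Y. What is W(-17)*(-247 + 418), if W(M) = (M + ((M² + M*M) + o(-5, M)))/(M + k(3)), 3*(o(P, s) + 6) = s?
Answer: -31312/7 ≈ -4473.1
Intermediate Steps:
k(Y) = -7 + Y
o(P, s) = -6 + s/3
W(M) = (-6 + 2*M² + 4*M/3)/(-4 + M) (W(M) = (M + ((M² + M*M) + (-6 + M/3)))/(M + (-7 + 3)) = (M + ((M² + M²) + (-6 + M/3)))/(M - 4) = (M + (2*M² + (-6 + M/3)))/(-4 + M) = (M + (-6 + 2*M² + M/3))/(-4 + M) = (-6 + 2*M² + 4*M/3)/(-4 + M))
W(-17)*(-247 + 418) = (2*(-9 + 2*(-17) + 3*(-17)²)/(3*(-4 - 17)))*(-247 + 418) = ((⅔)*(-9 - 34 + 3*289)/(-21))*171 = ((⅔)*(-1/21)*(-9 - 34 + 867))*171 = ((⅔)*(-1/21)*824)*171 = -1648/63*171 = -31312/7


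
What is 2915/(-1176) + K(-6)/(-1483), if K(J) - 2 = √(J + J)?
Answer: -4325297/1744008 - 2*I*√3/1483 ≈ -2.4801 - 0.0023359*I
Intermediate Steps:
K(J) = 2 + √2*√J (K(J) = 2 + √(J + J) = 2 + √(2*J) = 2 + √2*√J)
2915/(-1176) + K(-6)/(-1483) = 2915/(-1176) + (2 + √2*√(-6))/(-1483) = 2915*(-1/1176) + (2 + √2*(I*√6))*(-1/1483) = -2915/1176 + (2 + 2*I*√3)*(-1/1483) = -2915/1176 + (-2/1483 - 2*I*√3/1483) = -4325297/1744008 - 2*I*√3/1483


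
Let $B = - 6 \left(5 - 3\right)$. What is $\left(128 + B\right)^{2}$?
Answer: $13456$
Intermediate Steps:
$B = -12$ ($B = \left(-6\right) 2 = -12$)
$\left(128 + B\right)^{2} = \left(128 - 12\right)^{2} = 116^{2} = 13456$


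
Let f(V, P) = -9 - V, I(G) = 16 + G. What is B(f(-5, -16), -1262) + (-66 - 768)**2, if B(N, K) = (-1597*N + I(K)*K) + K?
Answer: 2273134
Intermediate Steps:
B(N, K) = K - 1597*N + K*(16 + K) (B(N, K) = (-1597*N + (16 + K)*K) + K = (-1597*N + K*(16 + K)) + K = K - 1597*N + K*(16 + K))
B(f(-5, -16), -1262) + (-66 - 768)**2 = (-1262 - 1597*(-9 - 1*(-5)) - 1262*(16 - 1262)) + (-66 - 768)**2 = (-1262 - 1597*(-9 + 5) - 1262*(-1246)) + (-834)**2 = (-1262 - 1597*(-4) + 1572452) + 695556 = (-1262 + 6388 + 1572452) + 695556 = 1577578 + 695556 = 2273134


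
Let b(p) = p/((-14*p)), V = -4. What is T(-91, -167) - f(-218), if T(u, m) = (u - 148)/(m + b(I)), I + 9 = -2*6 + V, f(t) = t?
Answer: 513248/2339 ≈ 219.43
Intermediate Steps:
I = -25 (I = -9 + (-2*6 - 4) = -9 + (-12 - 4) = -9 - 16 = -25)
b(p) = -1/14 (b(p) = (-1/(14*p))*p = -1/14)
T(u, m) = (-148 + u)/(-1/14 + m) (T(u, m) = (u - 148)/(m - 1/14) = (-148 + u)/(-1/14 + m))
T(-91, -167) - f(-218) = 14*(-148 - 91)/(-1 + 14*(-167)) - 1*(-218) = 14*(-239)/(-1 - 2338) + 218 = 14*(-239)/(-2339) + 218 = 14*(-1/2339)*(-239) + 218 = 3346/2339 + 218 = 513248/2339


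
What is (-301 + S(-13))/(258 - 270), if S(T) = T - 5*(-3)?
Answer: 299/12 ≈ 24.917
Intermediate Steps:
S(T) = 15 + T (S(T) = T + 15 = 15 + T)
(-301 + S(-13))/(258 - 270) = (-301 + (15 - 13))/(258 - 270) = (-301 + 2)/(-12) = -299*(-1/12) = 299/12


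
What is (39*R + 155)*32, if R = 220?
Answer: 279520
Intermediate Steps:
(39*R + 155)*32 = (39*220 + 155)*32 = (8580 + 155)*32 = 8735*32 = 279520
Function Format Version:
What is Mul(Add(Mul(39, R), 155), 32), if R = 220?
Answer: 279520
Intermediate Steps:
Mul(Add(Mul(39, R), 155), 32) = Mul(Add(Mul(39, 220), 155), 32) = Mul(Add(8580, 155), 32) = Mul(8735, 32) = 279520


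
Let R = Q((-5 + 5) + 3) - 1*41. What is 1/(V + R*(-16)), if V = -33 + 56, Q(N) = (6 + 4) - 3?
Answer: 1/567 ≈ 0.0017637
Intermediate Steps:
Q(N) = 7 (Q(N) = 10 - 3 = 7)
R = -34 (R = 7 - 1*41 = 7 - 41 = -34)
V = 23
1/(V + R*(-16)) = 1/(23 - 34*(-16)) = 1/(23 + 544) = 1/567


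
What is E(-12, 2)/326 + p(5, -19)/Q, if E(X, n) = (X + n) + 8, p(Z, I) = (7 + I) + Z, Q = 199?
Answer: -1340/32437 ≈ -0.041311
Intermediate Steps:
p(Z, I) = 7 + I + Z
E(X, n) = 8 + X + n
E(-12, 2)/326 + p(5, -19)/Q = (8 - 12 + 2)/326 + (7 - 19 + 5)/199 = -2*1/326 - 7*1/199 = -1/163 - 7/199 = -1340/32437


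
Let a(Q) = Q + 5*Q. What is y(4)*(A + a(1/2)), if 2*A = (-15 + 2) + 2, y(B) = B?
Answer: -10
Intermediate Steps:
a(Q) = 6*Q
A = -11/2 (A = ((-15 + 2) + 2)/2 = (-13 + 2)/2 = (½)*(-11) = -11/2 ≈ -5.5000)
y(4)*(A + a(1/2)) = 4*(-11/2 + 6/2) = 4*(-11/2 + 6*(½)) = 4*(-11/2 + 3) = 4*(-5/2) = -10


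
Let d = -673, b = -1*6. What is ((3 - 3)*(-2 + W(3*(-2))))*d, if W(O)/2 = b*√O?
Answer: 0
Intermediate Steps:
b = -6
W(O) = -12*√O (W(O) = 2*(-6*√O) = -12*√O)
((3 - 3)*(-2 + W(3*(-2))))*d = ((3 - 3)*(-2 - 12*I*√6))*(-673) = (0*(-2 - 12*I*√6))*(-673) = 0*(-673) = 0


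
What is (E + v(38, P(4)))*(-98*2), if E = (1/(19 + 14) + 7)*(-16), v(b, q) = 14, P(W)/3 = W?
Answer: 637000/33 ≈ 19303.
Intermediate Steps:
P(W) = 3*W
E = -3712/33 (E = (1/33 + 7)*(-16) = (232/33)*(-16) = -3712/33 ≈ -112.48)
(E + v(38, P(4)))*(-98*2) = (-3712/33 + 14)*(-98*2) = -3250/33*(-196) = 637000/33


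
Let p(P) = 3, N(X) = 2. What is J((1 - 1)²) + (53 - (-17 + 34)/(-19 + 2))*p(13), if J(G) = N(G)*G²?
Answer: 162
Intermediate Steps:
J(G) = 2*G²
J((1 - 1)²) + (53 - (-17 + 34)/(-19 + 2))*p(13) = 2*((1 - 1)²)² + (53 - (-17 + 34)/(-19 + 2))*3 = 2*(0²)² + (53 - 17/(-17))*3 = 2*0² + (53 - 17*(-1)/17)*3 = 2*0 + (53 - 1*(-1))*3 = 0 + (53 + 1)*3 = 0 + 54*3 = 0 + 162 = 162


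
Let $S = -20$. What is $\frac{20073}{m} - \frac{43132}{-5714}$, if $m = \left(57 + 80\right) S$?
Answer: $\frac{1742279}{7828180} \approx 0.22256$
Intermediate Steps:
$m = -2740$ ($m = \left(57 + 80\right) \left(-20\right) = 137 \left(-20\right) = -2740$)
$\frac{20073}{m} - \frac{43132}{-5714} = \frac{20073}{-2740} - \frac{43132}{-5714} = 20073 \left(- \frac{1}{2740}\right) - - \frac{21566}{2857} = - \frac{20073}{2740} + \frac{21566}{2857} = \frac{1742279}{7828180}$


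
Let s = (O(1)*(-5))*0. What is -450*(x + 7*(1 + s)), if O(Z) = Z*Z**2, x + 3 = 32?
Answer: -16200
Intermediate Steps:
x = 29 (x = -3 + 32 = 29)
O(Z) = Z**3
s = 0 (s = (1**3*(-5))*0 = (1*(-5))*0 = -5*0 = 0)
-450*(x + 7*(1 + s)) = -450*(29 + 7*(1 + 0)) = -450*(29 + 7*1) = -450*(29 + 7) = -450*36 = -16200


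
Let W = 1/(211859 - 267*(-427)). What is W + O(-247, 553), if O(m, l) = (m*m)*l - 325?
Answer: 10994021181937/325868 ≈ 3.3738e+7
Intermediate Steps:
O(m, l) = -325 + l*m**2 (O(m, l) = m**2*l - 325 = l*m**2 - 325 = -325 + l*m**2)
W = 1/325868 (W = 1/(211859 + 114009) = 1/325868 ≈ 3.0687e-6)
W + O(-247, 553) = 1/325868 + (-325 + 553*(-247)**2) = 1/325868 + (-325 + 553*61009) = 1/325868 + (-325 + 33737977) = 1/325868 + 33737652 = 10994021181937/325868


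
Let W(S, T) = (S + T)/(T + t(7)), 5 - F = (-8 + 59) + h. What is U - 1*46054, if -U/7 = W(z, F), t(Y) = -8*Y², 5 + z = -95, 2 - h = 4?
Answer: -5020138/109 ≈ -46056.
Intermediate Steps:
h = -2 (h = 2 - 1*4 = 2 - 4 = -2)
z = -100 (z = -5 - 95 = -100)
F = -44 (F = 5 - ((-8 + 59) - 2) = 5 - (51 - 2) = 5 - 1*49 = 5 - 49 = -44)
W(S, T) = (S + T)/(-392 + T) (W(S, T) = (S + T)/(T - 8*7²) = (S + T)/(T - 8*49) = (S + T)/(T - 392) = (S + T)/(-392 + T))
U = -252/109 (U = -7*(-100 - 44)/(-392 - 44) = -7*(-144)/(-436) = -(-7)*(-144)/436 = -7*36/109 = -252/109 ≈ -2.3119)
U - 1*46054 = -252/109 - 1*46054 = -252/109 - 46054 = -5020138/109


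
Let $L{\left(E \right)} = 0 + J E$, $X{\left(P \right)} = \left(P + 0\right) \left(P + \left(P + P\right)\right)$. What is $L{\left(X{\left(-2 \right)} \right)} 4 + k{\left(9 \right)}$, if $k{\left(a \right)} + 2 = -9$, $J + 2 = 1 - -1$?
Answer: $-11$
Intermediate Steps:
$J = 0$ ($J = -2 + \left(1 - -1\right) = -2 + \left(1 + 1\right) = -2 + 2 = 0$)
$k{\left(a \right)} = -11$ ($k{\left(a \right)} = -2 - 9 = -11$)
$X{\left(P \right)} = 3 P^{2}$ ($X{\left(P \right)} = P \left(P + 2 P\right) = P 3 P = 3 P^{2}$)
$L{\left(E \right)} = 0$ ($L{\left(E \right)} = 0 + 0 E = 0 + 0 = 0$)
$L{\left(X{\left(-2 \right)} \right)} 4 + k{\left(9 \right)} = 0 \cdot 4 - 11 = 0 - 11 = -11$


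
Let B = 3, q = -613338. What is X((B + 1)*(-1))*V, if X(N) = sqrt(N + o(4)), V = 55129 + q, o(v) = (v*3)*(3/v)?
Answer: -558209*sqrt(5) ≈ -1.2482e+6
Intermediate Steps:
o(v) = 9 (o(v) = (3*v)*(3/v) = 9)
V = -558209 (V = 55129 - 613338 = -558209)
X(N) = sqrt(9 + N) (X(N) = sqrt(N + 9) = sqrt(9 + N))
X((B + 1)*(-1))*V = sqrt(9 + (3 + 1)*(-1))*(-558209) = sqrt(9 + 4*(-1))*(-558209) = sqrt(9 - 4)*(-558209) = sqrt(5)*(-558209) = -558209*sqrt(5)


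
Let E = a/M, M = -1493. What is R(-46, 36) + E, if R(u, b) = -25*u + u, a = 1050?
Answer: 1647222/1493 ≈ 1103.3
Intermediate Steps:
R(u, b) = -24*u
E = -1050/1493 (E = 1050/(-1493) = 1050*(-1/1493) = -1050/1493 ≈ -0.70328)
R(-46, 36) + E = -24*(-46) - 1050/1493 = 1104 - 1050/1493 = 1647222/1493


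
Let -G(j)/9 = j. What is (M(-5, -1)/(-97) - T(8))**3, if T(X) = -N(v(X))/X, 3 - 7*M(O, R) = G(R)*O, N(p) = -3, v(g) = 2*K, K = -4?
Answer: -14190064461/160279981568 ≈ -0.088533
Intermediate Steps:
v(g) = -8 (v(g) = 2*(-4) = -8)
G(j) = -9*j
M(O, R) = 3/7 + 9*O*R/7 (M(O, R) = 3/7 - (-9*R)*O/7 = 3/7 - (-9)*O*R/7 = 3/7 + 9*O*R/7)
T(X) = 3/X (T(X) = -(-3)/X = 3/X)
(M(-5, -1)/(-97) - T(8))**3 = ((3/7 + (9/7)*(-5)*(-1))/(-97) - 3/8)**3 = ((3/7 + 45/7)*(-1/97) - 3/8)**3 = ((48/7)*(-1/97) - 1*3/8)**3 = (-48/679 - 3/8)**3 = (-2421/5432)**3 = -14190064461/160279981568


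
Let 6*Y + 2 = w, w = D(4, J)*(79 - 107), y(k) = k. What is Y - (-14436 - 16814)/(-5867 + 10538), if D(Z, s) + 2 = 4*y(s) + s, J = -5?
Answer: 618239/4671 ≈ 132.36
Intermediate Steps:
D(Z, s) = -2 + 5*s (D(Z, s) = -2 + (4*s + s) = -2 + 5*s)
w = 756 (w = (-2 + 5*(-5))*(79 - 107) = (-2 - 25)*(-28) = -27*(-28) = 756)
Y = 377/3 (Y = -1/3 + (1/6)*756 = -1/3 + 126 = 377/3 ≈ 125.67)
Y - (-14436 - 16814)/(-5867 + 10538) = 377/3 - (-14436 - 16814)/(-5867 + 10538) = 377/3 - (-31250)/4671 = 377/3 - 1*(-31250/4671) = 377/3 + 31250/4671 = 618239/4671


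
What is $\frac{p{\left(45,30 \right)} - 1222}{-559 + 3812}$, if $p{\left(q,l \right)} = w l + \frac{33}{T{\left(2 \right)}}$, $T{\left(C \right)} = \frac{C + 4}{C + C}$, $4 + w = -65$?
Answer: $- \frac{3270}{3253} \approx -1.0052$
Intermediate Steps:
$w = -69$ ($w = -4 - 65 = -69$)
$T{\left(C \right)} = \frac{4 + C}{2 C}$
$p{\left(q,l \right)} = 22 - 69 l$ ($p{\left(q,l \right)} = - 69 l + \frac{33}{\frac{1}{2} \cdot \frac{1}{2} \left(4 + 2\right)} = - 69 l + \frac{33}{\frac{1}{2} \cdot \frac{1}{2} \cdot 6} = - 69 l + \frac{33}{\frac{3}{2}} = - 69 l + 33 \cdot \frac{2}{3} = - 69 l + 22 = 22 - 69 l$)
$\frac{p{\left(45,30 \right)} - 1222}{-559 + 3812} = \frac{\left(22 - 2070\right) - 1222}{-559 + 3812} = \frac{\left(22 - 2070\right) - 1222}{3253} = \left(-2048 - 1222\right) \frac{1}{3253} = \left(-3270\right) \frac{1}{3253} = - \frac{3270}{3253}$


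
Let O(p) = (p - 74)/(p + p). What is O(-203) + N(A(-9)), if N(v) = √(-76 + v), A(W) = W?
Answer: 277/406 + I*√85 ≈ 0.68227 + 9.2195*I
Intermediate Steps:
O(p) = (-74 + p)/(2*p) (O(p) = (-74 + p)/((2*p)) = (-74 + p)*(1/(2*p)) = (-74 + p)/(2*p))
O(-203) + N(A(-9)) = (½)*(-74 - 203)/(-203) + √(-76 - 9) = (½)*(-1/203)*(-277) + √(-85) = 277/406 + I*√85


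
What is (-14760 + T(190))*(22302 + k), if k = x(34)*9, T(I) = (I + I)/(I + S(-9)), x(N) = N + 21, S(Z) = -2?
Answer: -15812569125/47 ≈ -3.3644e+8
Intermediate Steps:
x(N) = 21 + N
T(I) = 2*I/(-2 + I) (T(I) = (I + I)/(I - 2) = (2*I)/(-2 + I) = 2*I/(-2 + I))
k = 495 (k = (21 + 34)*9 = 55*9 = 495)
(-14760 + T(190))*(22302 + k) = (-14760 + 2*190/(-2 + 190))*(22302 + 495) = (-14760 + 2*190/188)*22797 = (-14760 + 2*190*(1/188))*22797 = (-14760 + 95/47)*22797 = -693625/47*22797 = -15812569125/47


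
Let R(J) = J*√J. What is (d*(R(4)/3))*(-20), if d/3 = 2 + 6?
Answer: -1280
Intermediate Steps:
R(J) = J^(3/2)
d = 24 (d = 3*(2 + 6) = 3*8 = 24)
(d*(R(4)/3))*(-20) = (24*(4^(3/2)/3))*(-20) = (24*(8*(⅓)))*(-20) = (24*(8/3))*(-20) = 64*(-20) = -1280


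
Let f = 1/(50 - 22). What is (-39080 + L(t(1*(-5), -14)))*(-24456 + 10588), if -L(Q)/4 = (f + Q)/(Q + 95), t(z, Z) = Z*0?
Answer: 360404371468/665 ≈ 5.4196e+8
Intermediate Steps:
t(z, Z) = 0
f = 1/28 ≈ 0.035714
L(Q) = -4*(1/28 + Q)/(95 + Q) (L(Q) = -4*(1/28 + Q)/(Q + 95) = -4*(1/28 + Q)/(95 + Q))
(-39080 + L(t(1*(-5), -14)))*(-24456 + 10588) = (-39080 + (-1 - 28*0)/(7*(95 + 0)))*(-24456 + 10588) = (-39080 + (1/7)*(-1 + 0)/95)*(-13868) = (-39080 + (1/7)*(1/95)*(-1))*(-13868) = (-39080 - 1/665)*(-13868) = -25988201/665*(-13868) = 360404371468/665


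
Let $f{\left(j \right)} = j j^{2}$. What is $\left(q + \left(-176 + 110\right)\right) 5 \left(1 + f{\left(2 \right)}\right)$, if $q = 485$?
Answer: $18855$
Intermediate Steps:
$f{\left(j \right)} = j^{3}$
$\left(q + \left(-176 + 110\right)\right) 5 \left(1 + f{\left(2 \right)}\right) = \left(485 + \left(-176 + 110\right)\right) 5 \left(1 + 2^{3}\right) = \left(485 - 66\right) 5 \left(1 + 8\right) = 419 \cdot 5 \cdot 9 = 419 \cdot 45 = 18855$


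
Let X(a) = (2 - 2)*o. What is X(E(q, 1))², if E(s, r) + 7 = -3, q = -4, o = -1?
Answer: 0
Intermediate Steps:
E(s, r) = -10 (E(s, r) = -7 - 3 = -10)
X(a) = 0 (X(a) = (2 - 2)*(-1) = 0*(-1) = 0)
X(E(q, 1))² = 0² = 0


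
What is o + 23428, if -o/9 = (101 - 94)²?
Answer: 22987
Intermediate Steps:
o = -441 (o = -9*(101 - 94)² = -9*7² = -9*49 = -441)
o + 23428 = -441 + 23428 = 22987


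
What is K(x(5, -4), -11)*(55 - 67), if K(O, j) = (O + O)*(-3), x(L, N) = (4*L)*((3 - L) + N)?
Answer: -8640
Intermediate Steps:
x(L, N) = 4*L*(3 + N - L) (x(L, N) = (4*L)*(3 + N - L) = 4*L*(3 + N - L))
K(O, j) = -6*O (K(O, j) = (2*O)*(-3) = -6*O)
K(x(5, -4), -11)*(55 - 67) = (-24*5*(3 - 4 - 1*5))*(55 - 67) = -24*5*(3 - 4 - 5)*(-12) = -24*5*(-6)*(-12) = -6*(-120)*(-12) = 720*(-12) = -8640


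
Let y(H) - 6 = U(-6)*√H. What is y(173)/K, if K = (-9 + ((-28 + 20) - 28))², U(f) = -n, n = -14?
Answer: 2/675 + 14*√173/2025 ≈ 0.093897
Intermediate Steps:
U(f) = 14 (U(f) = -1*(-14) = 14)
y(H) = 6 + 14*√H
K = 2025 (K = (-9 + (-8 - 28))² = (-9 - 36)² = (-45)² = 2025)
y(173)/K = (6 + 14*√173)/2025 = (6 + 14*√173)*(1/2025) = 2/675 + 14*√173/2025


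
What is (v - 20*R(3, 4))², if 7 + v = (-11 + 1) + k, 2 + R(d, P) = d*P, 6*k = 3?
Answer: 187489/4 ≈ 46872.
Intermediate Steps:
k = ½ (k = (⅙)*3 = ½ ≈ 0.50000)
R(d, P) = -2 + P*d (R(d, P) = -2 + d*P = -2 + P*d)
v = -33/2 (v = -7 + ((-11 + 1) + ½) = -7 + (-10 + ½) = -7 - 19/2 = -33/2 ≈ -16.500)
(v - 20*R(3, 4))² = (-33/2 - 20*(-2 + 4*3))² = (-33/2 - 20*(-2 + 12))² = (-33/2 - 20*10)² = (-33/2 - 200)² = (-433/2)² = 187489/4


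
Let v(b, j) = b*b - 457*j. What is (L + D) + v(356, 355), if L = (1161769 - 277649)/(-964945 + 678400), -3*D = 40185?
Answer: -2802243070/57309 ≈ -48897.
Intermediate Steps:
v(b, j) = b² - 457*j
D = -13395 (D = -⅓*40185 = -13395)
L = -176824/57309 (L = 884120/(-286545) = 884120*(-1/286545) = -176824/57309 ≈ -3.0854)
(L + D) + v(356, 355) = (-176824/57309 - 13395) + (356² - 457*355) = -767830879/57309 + (126736 - 162235) = -767830879/57309 - 35499 = -2802243070/57309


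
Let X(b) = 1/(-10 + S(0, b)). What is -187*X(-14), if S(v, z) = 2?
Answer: 187/8 ≈ 23.375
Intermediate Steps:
X(b) = -⅛ (X(b) = 1/(-10 + 2) = 1/(-8) = -⅛)
-187*X(-14) = -187*(-⅛) = 187/8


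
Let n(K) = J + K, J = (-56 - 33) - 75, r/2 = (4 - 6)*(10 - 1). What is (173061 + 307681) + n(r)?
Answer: 480542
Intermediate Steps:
r = -36 (r = 2*((4 - 6)*(10 - 1)) = 2*(-2*9) = 2*(-18) = -36)
J = -164 (J = -89 - 75 = -164)
n(K) = -164 + K
(173061 + 307681) + n(r) = (173061 + 307681) + (-164 - 36) = 480742 - 200 = 480542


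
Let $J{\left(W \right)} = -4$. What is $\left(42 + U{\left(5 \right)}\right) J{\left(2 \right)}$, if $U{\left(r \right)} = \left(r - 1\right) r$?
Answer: $-248$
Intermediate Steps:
$U{\left(r \right)} = r \left(-1 + r\right)$ ($U{\left(r \right)} = \left(-1 + r\right) r = r \left(-1 + r\right)$)
$\left(42 + U{\left(5 \right)}\right) J{\left(2 \right)} = \left(42 + 5 \left(-1 + 5\right)\right) \left(-4\right) = \left(42 + 5 \cdot 4\right) \left(-4\right) = \left(42 + 20\right) \left(-4\right) = 62 \left(-4\right) = -248$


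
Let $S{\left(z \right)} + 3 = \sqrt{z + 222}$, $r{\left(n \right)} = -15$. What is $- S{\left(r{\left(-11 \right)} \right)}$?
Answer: $3 - 3 \sqrt{23} \approx -11.387$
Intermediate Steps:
$S{\left(z \right)} = -3 + \sqrt{222 + z}$ ($S{\left(z \right)} = -3 + \sqrt{z + 222} = -3 + \sqrt{222 + z}$)
$- S{\left(r{\left(-11 \right)} \right)} = - (-3 + \sqrt{222 - 15}) = - (-3 + \sqrt{207}) = - (-3 + 3 \sqrt{23}) = 3 - 3 \sqrt{23}$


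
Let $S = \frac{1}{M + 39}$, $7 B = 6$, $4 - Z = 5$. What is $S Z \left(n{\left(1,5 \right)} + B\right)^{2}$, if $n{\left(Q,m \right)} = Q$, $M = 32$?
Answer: $- \frac{169}{3479} \approx -0.048577$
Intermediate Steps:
$Z = -1$ ($Z = 4 - 5 = -1$)
$B = \frac{6}{7}$ ($B = \frac{1}{7} \cdot 6 = \frac{6}{7} \approx 0.85714$)
$S = \frac{1}{71}$ ($S = \frac{1}{32 + 39} = \frac{1}{71} \approx 0.014085$)
$S Z \left(n{\left(1,5 \right)} + B\right)^{2} = \frac{1}{71} \left(-1\right) \left(1 + \frac{6}{7}\right)^{2} = - \frac{\left(\frac{13}{7}\right)^{2}}{71} = \left(- \frac{1}{71}\right) \frac{169}{49} = - \frac{169}{3479}$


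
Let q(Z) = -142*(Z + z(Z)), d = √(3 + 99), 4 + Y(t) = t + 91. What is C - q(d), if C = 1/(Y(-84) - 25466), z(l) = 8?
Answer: 28925967/25463 + 142*√102 ≈ 2570.1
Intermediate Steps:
Y(t) = 87 + t (Y(t) = -4 + (t + 91) = -4 + (91 + t) = 87 + t)
d = √102 ≈ 10.100
q(Z) = -1136 - 142*Z (q(Z) = -142*(Z + 8) = -142*(8 + Z) = -1136 - 142*Z)
C = -1/25463 (C = 1/((87 - 84) - 25466) = 1/(3 - 25466) = 1/(-25463) = -1/25463 ≈ -3.9273e-5)
C - q(d) = -1/25463 - (-1136 - 142*√102) = -1/25463 + (1136 + 142*√102) = 28925967/25463 + 142*√102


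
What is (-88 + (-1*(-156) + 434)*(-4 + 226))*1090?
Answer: 142672280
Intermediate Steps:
(-88 + (-1*(-156) + 434)*(-4 + 226))*1090 = (-88 + (156 + 434)*222)*1090 = (-88 + 590*222)*1090 = (-88 + 130980)*1090 = 130892*1090 = 142672280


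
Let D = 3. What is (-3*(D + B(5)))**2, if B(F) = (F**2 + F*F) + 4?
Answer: 29241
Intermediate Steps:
B(F) = 4 + 2*F**2 (B(F) = (F**2 + F**2) + 4 = 2*F**2 + 4 = 4 + 2*F**2)
(-3*(D + B(5)))**2 = (-3*(3 + (4 + 2*5**2)))**2 = (-3*(3 + (4 + 2*25)))**2 = (-3*(3 + (4 + 50)))**2 = (-3*(3 + 54))**2 = (-3*57)**2 = (-171)**2 = 29241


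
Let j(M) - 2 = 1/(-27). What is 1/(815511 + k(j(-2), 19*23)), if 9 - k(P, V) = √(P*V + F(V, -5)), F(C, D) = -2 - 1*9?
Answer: 1376190/1122310467371 + 3*√4287/4489241869484 ≈ 1.2263e-6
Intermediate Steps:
F(C, D) = -11 (F(C, D) = -2 - 9 = -11)
j(M) = 53/27 (j(M) = 2 + 1/(-27) = 2 - 1/27 = 53/27)
k(P, V) = 9 - √(-11 + P*V) (k(P, V) = 9 - √(P*V - 11) = 9 - √(-11 + P*V))
1/(815511 + k(j(-2), 19*23)) = 1/(815511 + (9 - √(-11 + 53*(19*23)/27))) = 1/(815511 + (9 - √(-11 + (53/27)*437))) = 1/(815511 + (9 - √(-11 + 23161/27))) = 1/(815511 + (9 - √(22864/27))) = 1/(815511 + (9 - 4*√4287/9)) = 1/(815520 - 4*√4287/9)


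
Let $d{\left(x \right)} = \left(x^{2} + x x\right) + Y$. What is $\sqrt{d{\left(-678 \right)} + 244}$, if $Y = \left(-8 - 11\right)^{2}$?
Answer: $\sqrt{919973} \approx 959.15$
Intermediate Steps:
$Y = 361$ ($Y = \left(-19\right)^{2} = 361$)
$d{\left(x \right)} = 361 + 2 x^{2}$ ($d{\left(x \right)} = \left(x^{2} + x x\right) + 361 = \left(x^{2} + x^{2}\right) + 361 = 2 x^{2} + 361 = 361 + 2 x^{2}$)
$\sqrt{d{\left(-678 \right)} + 244} = \sqrt{\left(361 + 2 \left(-678\right)^{2}\right) + 244} = \sqrt{\left(361 + 2 \cdot 459684\right) + 244} = \sqrt{\left(361 + 919368\right) + 244} = \sqrt{919729 + 244} = \sqrt{919973}$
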